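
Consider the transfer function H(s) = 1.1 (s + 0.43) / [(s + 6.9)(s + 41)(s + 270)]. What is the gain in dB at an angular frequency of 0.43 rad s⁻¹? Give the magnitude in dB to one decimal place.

|j0.43 + 0.43| = √(0.43² + 0.43²) = 0.6081
|j0.43 + 6.9| = √(0.43² + 6.9²) = 6.913
|j0.43 + 41| = √(0.43² + 41²) = 41
|j0.43 + 270| = √(0.43² + 270²) = 270
|H(j0.43)| = 1.1 × 0.6081 / (6.913 × 41 × 270) = 8.74e-06
20 log₁₀(8.74e-06) = -101.17 dB

-101.2 dB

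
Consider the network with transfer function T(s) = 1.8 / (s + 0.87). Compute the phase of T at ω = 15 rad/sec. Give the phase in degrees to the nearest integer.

-87°

∠(j15 + 0.87) = arctan(15/0.87) = 86.68°
∠T(j15) = −86.68° = -86.68°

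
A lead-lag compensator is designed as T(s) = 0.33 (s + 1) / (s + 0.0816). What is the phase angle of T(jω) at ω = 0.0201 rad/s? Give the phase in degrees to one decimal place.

-12.7 deg

∠(j0.0201 + 1) = arctan(0.0201/1) = 1.15°
∠(j0.0201 + 0.0816) = arctan(0.0201/0.0816) = 13.84°
∠T(j0.0201) = 1.15° − 13.84° = -12.69°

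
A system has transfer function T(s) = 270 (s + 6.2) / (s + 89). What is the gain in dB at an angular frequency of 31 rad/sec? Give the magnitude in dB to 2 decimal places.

|j31 + 6.2| = √(31² + 6.2²) = 31.61
|j31 + 89| = √(31² + 89²) = 94.24
|T(j31)| = 270 × 31.61 / 94.24 = 90.57
20 log₁₀(90.57) = 39.140 dB

39.14 dB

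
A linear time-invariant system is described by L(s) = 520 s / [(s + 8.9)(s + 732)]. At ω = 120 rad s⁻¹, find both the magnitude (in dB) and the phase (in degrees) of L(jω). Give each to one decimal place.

|L| = -3.1 dB, ∠L = -5.1°

|j120| = 120
|j120 + 8.9| = √(120² + 8.9²) = 120.3
|j120 + 732| = √(120² + 732²) = 741.8
|L(j120)| = 520 × 120 / (120.3 × 741.8) = 0.6991
20 log₁₀(0.6991) = -3.11 dB
∠(j120) = 90.00°
∠(j120 + 8.9) = arctan(120/8.9) = 85.76°
∠(j120 + 732) = arctan(120/732) = 9.31°
∠L(j120) = 90.00° − (85.76° + 9.31°) = -5.07°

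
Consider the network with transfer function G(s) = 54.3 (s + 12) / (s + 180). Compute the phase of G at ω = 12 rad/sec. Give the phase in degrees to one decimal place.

∠(j12 + 12) = arctan(12/12) = 45.00°
∠(j12 + 180) = arctan(12/180) = 3.81°
∠G(j12) = 45.00° − 3.81° = 41.19°

41.2°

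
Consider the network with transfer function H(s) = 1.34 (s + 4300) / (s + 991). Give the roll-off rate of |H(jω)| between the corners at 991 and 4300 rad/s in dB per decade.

-20 dB/decade

In this band the factors already past their corner are: pole at 991; net slope = -20 dB/decade.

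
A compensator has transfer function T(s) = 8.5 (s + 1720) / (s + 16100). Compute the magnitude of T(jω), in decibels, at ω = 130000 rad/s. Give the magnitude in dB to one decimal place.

18.5 dB

|j130000 + 1720| = √(130000² + 1720²) = 1.3e+05
|j130000 + 16100| = √(130000² + 16100²) = 1.31e+05
|T(j130000)| = 8.5 × 1.3e+05 / 1.31e+05 = 8.4363
20 log₁₀(8.4363) = 18.52 dB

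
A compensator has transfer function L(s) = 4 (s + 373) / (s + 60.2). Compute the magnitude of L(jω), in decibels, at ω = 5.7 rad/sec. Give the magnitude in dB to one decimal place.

|j5.7 + 373| = √(5.7² + 373²) = 373
|j5.7 + 60.2| = √(5.7² + 60.2²) = 60.47
|L(j5.7)| = 4 × 373 / 60.47 = 24.677
20 log₁₀(24.677) = 27.85 dB

27.8 dB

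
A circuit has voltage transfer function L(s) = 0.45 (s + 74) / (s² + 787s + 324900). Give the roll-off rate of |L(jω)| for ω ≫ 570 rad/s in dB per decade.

With 1 zero and 2 poles, the high-frequency asymptotic slope is 20 × (1 − 2) = -20 dB/decade.

-20 dB/decade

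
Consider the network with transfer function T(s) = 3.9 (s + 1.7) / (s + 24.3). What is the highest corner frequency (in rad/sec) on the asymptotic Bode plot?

24.3 rad/sec

Break frequencies occur at each pole and zero magnitude: 1.7 rad/sec, 24.3 rad/sec.
The highest is 24.3 rad/sec.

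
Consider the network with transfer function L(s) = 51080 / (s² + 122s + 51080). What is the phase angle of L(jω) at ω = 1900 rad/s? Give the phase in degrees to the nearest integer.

∠[(j1900)² + 122(j1900) + 51080] = ∠[-3.5589e+06 + j2.318e+05] = 176.27°
∠L(j1900) = −176.27° = -176.27°

-176°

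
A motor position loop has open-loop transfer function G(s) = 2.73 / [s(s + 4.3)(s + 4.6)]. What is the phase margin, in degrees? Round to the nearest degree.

86°

Gain crossover: |G(jω)| = 1 at ω ≈ 0.138 rad/sec.
∠G(j0.138) = −90° − arctan(0.138/4.3) − arctan(0.138/4.6) ≈ -93.55°
PM = 180° + (-93.55°) = 86.45°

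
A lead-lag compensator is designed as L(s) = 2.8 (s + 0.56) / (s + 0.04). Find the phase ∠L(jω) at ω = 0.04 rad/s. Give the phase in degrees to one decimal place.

-40.9 deg

∠(j0.04 + 0.56) = arctan(0.04/0.56) = 4.09°
∠(j0.04 + 0.04) = arctan(0.04/0.04) = 45.00°
∠L(j0.04) = 4.09° − 45.00° = -40.91°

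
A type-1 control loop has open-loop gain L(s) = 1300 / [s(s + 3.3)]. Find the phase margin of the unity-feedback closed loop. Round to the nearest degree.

Gain crossover: |L(jω)| = 1 at ω ≈ 36 rad/s.
∠L(j36) = −90° − arctan(36/3.3) ≈ -174.76°
PM = 180° + (-174.76°) = 5.24°

5°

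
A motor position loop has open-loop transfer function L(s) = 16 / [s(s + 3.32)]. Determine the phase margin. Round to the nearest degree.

Gain crossover: |L(jω)| = 1 at ω ≈ 3.38 rad/s.
∠L(j3.38) = −90° − arctan(3.38/3.32) ≈ -135.50°
PM = 180° + (-135.50°) = 44.50°

45°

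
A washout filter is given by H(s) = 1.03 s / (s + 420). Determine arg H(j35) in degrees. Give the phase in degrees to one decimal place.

85.2 deg

∠(j35) = 90.00°
∠(j35 + 420) = arctan(35/420) = 4.76°
∠H(j35) = 90.00° − 4.76° = 85.24°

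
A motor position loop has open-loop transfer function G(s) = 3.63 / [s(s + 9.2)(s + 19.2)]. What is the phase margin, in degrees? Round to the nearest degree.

Gain crossover: |G(jω)| = 1 at ω ≈ 0.0206 rad/s.
∠G(j0.0206) = −90° − arctan(0.0206/9.2) − arctan(0.0206/19.2) ≈ -90.19°
PM = 180° + (-90.19°) = 89.81°

90°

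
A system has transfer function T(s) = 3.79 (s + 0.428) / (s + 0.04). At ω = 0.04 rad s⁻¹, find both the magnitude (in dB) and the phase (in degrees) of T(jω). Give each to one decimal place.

|j0.04 + 0.428| = √(0.04² + 0.428²) = 0.4299
|j0.04 + 0.04| = √(0.04² + 0.04²) = 0.05657
|T(j0.04)| = 3.79 × 0.4299 / 0.05657 = 28.8
20 log₁₀(28.8) = 29.19 dB
∠(j0.04 + 0.428) = arctan(0.04/0.428) = 5.34°
∠(j0.04 + 0.04) = arctan(0.04/0.04) = 45.00°
∠T(j0.04) = 5.34° − 45.00° = -39.66°

|T| = 29.2 dB, ∠T = -39.7 deg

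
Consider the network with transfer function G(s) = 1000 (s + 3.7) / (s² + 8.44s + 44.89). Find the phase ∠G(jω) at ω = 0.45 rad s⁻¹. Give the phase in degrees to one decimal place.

2.1°

∠(j0.45 + 3.7) = arctan(0.45/3.7) = 6.93°
∠[(j0.45)² + 8.44(j0.45) + 44.89] = ∠[44.688 + j3.798] = 4.86°
∠G(j0.45) = 6.93° − 4.86° = 2.08°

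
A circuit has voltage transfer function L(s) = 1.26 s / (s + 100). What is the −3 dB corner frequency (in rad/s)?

For a single-pole high-pass, the −3 dB point is at the pole: ω = 100 rad/s.

100 rad/s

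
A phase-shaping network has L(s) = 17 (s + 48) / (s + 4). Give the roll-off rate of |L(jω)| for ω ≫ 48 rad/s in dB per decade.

With 1 zero and 1 pole, the high-frequency asymptotic slope is 20 × (1 − 1) = 0 dB/decade.

0 dB/decade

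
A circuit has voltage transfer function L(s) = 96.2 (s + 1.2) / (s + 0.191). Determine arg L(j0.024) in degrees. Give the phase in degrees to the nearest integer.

-6°

∠(j0.024 + 1.2) = arctan(0.024/1.2) = 1.15°
∠(j0.024 + 0.191) = arctan(0.024/0.191) = 7.16°
∠L(j0.024) = 1.15° − 7.16° = -6.02°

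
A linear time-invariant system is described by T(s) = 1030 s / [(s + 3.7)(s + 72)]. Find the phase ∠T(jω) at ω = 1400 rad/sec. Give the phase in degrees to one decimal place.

∠(j1400) = 90.00°
∠(j1400 + 3.7) = arctan(1400/3.7) = 89.85°
∠(j1400 + 72) = arctan(1400/72) = 87.06°
∠T(j1400) = 90.00° − (89.85° + 87.06°) = -86.90°

-86.9°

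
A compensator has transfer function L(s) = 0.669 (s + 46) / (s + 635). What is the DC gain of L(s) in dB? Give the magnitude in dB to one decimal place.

L(0) = 0.669 × 46 / 635 = 0.048463
20 log₁₀(0.048463) = -26.29 dB

-26.3 dB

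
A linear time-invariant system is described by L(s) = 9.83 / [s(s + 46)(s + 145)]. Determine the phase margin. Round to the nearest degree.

90°

Gain crossover: |L(jω)| = 1 at ω ≈ 0.00147 rad s⁻¹.
∠L(j0.00147) = −90° − arctan(0.00147/46) − arctan(0.00147/145) ≈ -90.00°
PM = 180° + (-90.00°) = 90.00°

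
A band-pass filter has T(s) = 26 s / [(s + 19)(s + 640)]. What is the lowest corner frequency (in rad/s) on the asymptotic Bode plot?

Break frequencies occur at each pole and zero magnitude: 19 rad/s, 640 rad/s.
The lowest is 19 rad/s.

19 rad/s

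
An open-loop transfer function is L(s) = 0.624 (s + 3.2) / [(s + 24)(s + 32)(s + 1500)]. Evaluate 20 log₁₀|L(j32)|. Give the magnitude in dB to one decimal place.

|j32 + 3.2| = √(32² + 3.2²) = 32.16
|j32 + 24| = √(32² + 24²) = 40
|j32 + 32| = √(32² + 32²) = 45.25
|j32 + 1500| = √(32² + 1500²) = 1500
|L(j32)| = 0.624 × 32.16 / (40 × 45.25 × 1500) = 7.3889e-06
20 log₁₀(7.3889e-06) = -102.63 dB

-102.6 dB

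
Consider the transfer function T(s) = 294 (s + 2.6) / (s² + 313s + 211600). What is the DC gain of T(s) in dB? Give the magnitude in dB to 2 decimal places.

-48.84 dB

T(0) = 294 × 2.6 / 211600 = 0.0036125
20 log₁₀(0.0036125) = -48.844 dB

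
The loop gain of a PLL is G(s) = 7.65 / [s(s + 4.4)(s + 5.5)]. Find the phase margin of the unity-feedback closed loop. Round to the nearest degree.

Gain crossover: |G(jω)| = 1 at ω ≈ 0.315 rad s⁻¹.
∠G(j0.315) = −90° − arctan(0.315/4.4) − arctan(0.315/5.5) ≈ -97.37°
PM = 180° + (-97.37°) = 82.63°

83 deg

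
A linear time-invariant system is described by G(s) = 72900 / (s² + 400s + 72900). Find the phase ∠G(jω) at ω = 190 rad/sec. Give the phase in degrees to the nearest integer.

∠[(j190)² + 400(j190) + 72900] = ∠[36800 + j76000] = 64.16°
∠G(j190) = −64.16° = -64.16°

-64°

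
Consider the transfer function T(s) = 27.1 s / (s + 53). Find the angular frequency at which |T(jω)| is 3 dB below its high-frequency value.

For a single-pole high-pass, the −3 dB point is at the pole: ω = 53 rad/sec.

53 rad/sec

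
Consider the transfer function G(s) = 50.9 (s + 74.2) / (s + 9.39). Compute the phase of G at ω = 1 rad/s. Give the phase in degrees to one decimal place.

-5.3°

∠(j1 + 74.2) = arctan(1/74.2) = 0.77°
∠(j1 + 9.39) = arctan(1/9.39) = 6.08°
∠G(j1) = 0.77° − 6.08° = -5.31°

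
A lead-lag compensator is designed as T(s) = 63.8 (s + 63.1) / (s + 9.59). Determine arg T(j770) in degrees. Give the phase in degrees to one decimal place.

∠(j770 + 63.1) = arctan(770/63.1) = 85.32°
∠(j770 + 9.59) = arctan(770/9.59) = 89.29°
∠T(j770) = 85.32° − 89.29° = -3.97°

-4.0°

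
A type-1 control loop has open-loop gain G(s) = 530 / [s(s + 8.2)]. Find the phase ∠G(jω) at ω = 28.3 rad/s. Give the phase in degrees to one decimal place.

∠(j28.3 + 8.2) = arctan(28.3/8.2) = 73.84°
∠(j28.3) = 90.00°
∠G(j28.3) = − (73.84° + 90.00°) = -163.84°

-163.8 deg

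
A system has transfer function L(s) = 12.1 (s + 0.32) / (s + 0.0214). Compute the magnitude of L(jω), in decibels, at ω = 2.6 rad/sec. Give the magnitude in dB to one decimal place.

21.7 dB

|j2.6 + 0.32| = √(2.6² + 0.32²) = 2.62
|j2.6 + 0.0214| = √(2.6² + 0.0214²) = 2.6
|L(j2.6)| = 12.1 × 2.62 / 2.6 = 12.191
20 log₁₀(12.191) = 21.72 dB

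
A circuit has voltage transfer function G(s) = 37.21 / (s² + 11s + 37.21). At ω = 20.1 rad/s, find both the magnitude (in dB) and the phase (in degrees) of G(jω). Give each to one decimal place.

|(j20.1)² + 11(j20.1) + 37.21| = |-366.8 + j221.1| = 428.3
|G(j20.1)| = 37.21 / 428.3 = 0.086882
20 log₁₀(0.086882) = -21.22 dB
∠[(j20.1)² + 11(j20.1) + 37.21] = ∠[-366.8 + j221.1] = 148.92°
∠G(j20.1) = −148.92° = -148.92°

|G| = -21.2 dB, ∠G = -148.9°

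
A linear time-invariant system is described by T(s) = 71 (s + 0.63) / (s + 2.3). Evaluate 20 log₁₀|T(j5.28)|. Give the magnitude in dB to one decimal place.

36.3 dB

|j5.28 + 0.63| = √(5.28² + 0.63²) = 5.317
|j5.28 + 2.3| = √(5.28² + 2.3²) = 5.759
|T(j5.28)| = 71 × 5.317 / 5.759 = 65.554
20 log₁₀(65.554) = 36.33 dB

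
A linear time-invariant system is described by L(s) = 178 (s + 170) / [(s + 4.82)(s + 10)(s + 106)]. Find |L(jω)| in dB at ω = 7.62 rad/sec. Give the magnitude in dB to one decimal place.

8.0 dB

|j7.62 + 170| = √(7.62² + 170²) = 170.2
|j7.62 + 4.82| = √(7.62² + 4.82²) = 9.016
|j7.62 + 10| = √(7.62² + 10²) = 12.57
|j7.62 + 106| = √(7.62² + 106²) = 106.3
|L(j7.62)| = 178 × 170.2 / (9.016 × 12.57 × 106.3) = 2.5144
20 log₁₀(2.5144) = 8.01 dB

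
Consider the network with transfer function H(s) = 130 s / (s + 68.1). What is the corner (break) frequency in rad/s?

The single real pole at s = −68.1 gives a corner at ω = 68.1 rad/s.

68.1 rad/s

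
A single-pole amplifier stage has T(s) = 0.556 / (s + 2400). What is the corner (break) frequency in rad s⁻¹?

The single real pole at s = −2400 gives a corner at ω = 2400 rad s⁻¹.

2400 rad s⁻¹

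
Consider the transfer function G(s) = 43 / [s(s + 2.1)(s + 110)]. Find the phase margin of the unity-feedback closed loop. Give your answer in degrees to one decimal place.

Gain crossover: |G(jω)| = 1 at ω ≈ 0.185 rad/s.
∠G(j0.185) = −90° − arctan(0.185/2.1) − arctan(0.185/110) ≈ -95.14°
PM = 180° + (-95.14°) = 84.86°

84.9°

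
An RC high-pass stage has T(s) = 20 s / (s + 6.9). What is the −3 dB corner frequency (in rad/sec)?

For a single-pole high-pass, the −3 dB point is at the pole: ω = 6.9 rad/sec.

6.9 rad/sec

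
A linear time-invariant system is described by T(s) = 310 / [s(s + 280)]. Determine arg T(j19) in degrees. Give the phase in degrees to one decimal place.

-93.9°

∠(j19 + 280) = arctan(19/280) = 3.88°
∠(j19) = 90.00°
∠T(j19) = − (3.88° + 90.00°) = -93.88°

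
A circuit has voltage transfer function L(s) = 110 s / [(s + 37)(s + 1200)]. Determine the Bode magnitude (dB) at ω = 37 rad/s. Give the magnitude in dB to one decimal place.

-23.8 dB

|j37| = 37
|j37 + 37| = √(37² + 37²) = 52.33
|j37 + 1200| = √(37² + 1200²) = 1201
|L(j37)| = 110 × 37 / (52.33 × 1201) = 0.064787
20 log₁₀(0.064787) = -23.77 dB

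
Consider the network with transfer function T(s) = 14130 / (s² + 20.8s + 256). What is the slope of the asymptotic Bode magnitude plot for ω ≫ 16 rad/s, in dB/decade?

-40 dB/decade

With 0 zeros and 2 poles, the high-frequency asymptotic slope is 20 × (0 − 2) = -40 dB/decade.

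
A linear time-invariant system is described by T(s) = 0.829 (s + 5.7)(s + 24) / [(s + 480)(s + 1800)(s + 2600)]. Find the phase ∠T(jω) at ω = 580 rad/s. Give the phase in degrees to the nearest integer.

96°

∠(j580 + 5.7) = arctan(580/5.7) = 89.44°
∠(j580 + 24) = arctan(580/24) = 87.63°
∠(j580 + 480) = arctan(580/480) = 50.39°
∠(j580 + 1800) = arctan(580/1800) = 17.86°
∠(j580 + 2600) = arctan(580/2600) = 12.58°
∠T(j580) = 89.44° + 87.63° − (50.39° + 17.86° + 12.58°) = 96.24°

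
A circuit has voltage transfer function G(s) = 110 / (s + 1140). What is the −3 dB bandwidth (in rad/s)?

1140 rad/s

For a single-pole low-pass, the −3 dB point is at the pole: ω = 1140 rad/s.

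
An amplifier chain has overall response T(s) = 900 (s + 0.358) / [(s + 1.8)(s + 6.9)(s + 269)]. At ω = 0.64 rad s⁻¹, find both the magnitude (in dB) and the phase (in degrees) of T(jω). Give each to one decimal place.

|T| = -14.6 dB, ∠T = 35.8°

|j0.64 + 0.358| = √(0.64² + 0.358²) = 0.7333
|j0.64 + 1.8| = √(0.64² + 1.8²) = 1.91
|j0.64 + 6.9| = √(0.64² + 6.9²) = 6.93
|j0.64 + 269| = √(0.64² + 269²) = 269
|T(j0.64)| = 900 × 0.7333 / (1.91 × 6.93 × 269) = 0.18533
20 log₁₀(0.18533) = -14.64 dB
∠(j0.64 + 0.358) = arctan(0.64/0.358) = 60.78°
∠(j0.64 + 1.8) = arctan(0.64/1.8) = 19.57°
∠(j0.64 + 6.9) = arctan(0.64/6.9) = 5.30°
∠(j0.64 + 269) = arctan(0.64/269) = 0.14°
∠T(j0.64) = 60.78° − (19.57° + 5.30° + 0.14°) = 35.77°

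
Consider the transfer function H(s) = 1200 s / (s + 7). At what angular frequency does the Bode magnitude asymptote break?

The single real pole at s = −7 gives a corner at ω = 7 rad/s.

7 rad/s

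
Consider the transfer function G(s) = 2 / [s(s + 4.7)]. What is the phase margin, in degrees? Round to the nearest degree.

Gain crossover: |G(jω)| = 1 at ω ≈ 0.424 rad/s.
∠G(j0.424) = −90° − arctan(0.424/4.7) ≈ -95.15°
PM = 180° + (-95.15°) = 84.85°

85°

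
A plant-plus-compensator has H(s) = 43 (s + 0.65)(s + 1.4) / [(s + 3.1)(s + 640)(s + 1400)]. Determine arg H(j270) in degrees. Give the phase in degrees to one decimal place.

∠(j270 + 0.65) = arctan(270/0.65) = 89.86°
∠(j270 + 1.4) = arctan(270/1.4) = 89.70°
∠(j270 + 3.1) = arctan(270/3.1) = 89.34°
∠(j270 + 640) = arctan(270/640) = 22.87°
∠(j270 + 1400) = arctan(270/1400) = 10.92°
∠H(j270) = 89.86° + 89.70° − (89.34° + 22.87° + 10.92°) = 56.43°

56.4 deg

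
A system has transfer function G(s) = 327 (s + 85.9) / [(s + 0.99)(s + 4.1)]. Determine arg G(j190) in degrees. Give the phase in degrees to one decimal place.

-112.8°

∠(j190 + 85.9) = arctan(190/85.9) = 65.67°
∠(j190 + 0.99) = arctan(190/0.99) = 89.70°
∠(j190 + 4.1) = arctan(190/4.1) = 88.76°
∠G(j190) = 65.67° − (89.70° + 88.76°) = -112.79°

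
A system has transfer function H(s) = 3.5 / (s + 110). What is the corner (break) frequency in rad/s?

110 rad/s

The single real pole at s = −110 gives a corner at ω = 110 rad/s.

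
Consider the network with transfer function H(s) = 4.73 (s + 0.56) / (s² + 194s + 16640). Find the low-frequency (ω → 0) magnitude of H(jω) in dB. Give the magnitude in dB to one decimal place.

H(0) = 4.73 × 0.56 / 16640 = 0.00015918
20 log₁₀(0.00015918) = -75.96 dB

-76.0 dB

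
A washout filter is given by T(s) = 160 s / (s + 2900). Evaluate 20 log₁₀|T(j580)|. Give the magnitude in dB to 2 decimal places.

|j580| = 580
|j580 + 2900| = √(580² + 2900²) = 2957
|T(j580)| = 160 × 580 / 2957 = 31.379
20 log₁₀(31.379) = 29.933 dB

29.93 dB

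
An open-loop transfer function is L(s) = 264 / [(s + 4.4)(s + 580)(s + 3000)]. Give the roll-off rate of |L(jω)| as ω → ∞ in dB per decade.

With 0 zeros and 3 poles, the high-frequency asymptotic slope is 20 × (0 − 3) = -60 dB/decade.

-60 dB/decade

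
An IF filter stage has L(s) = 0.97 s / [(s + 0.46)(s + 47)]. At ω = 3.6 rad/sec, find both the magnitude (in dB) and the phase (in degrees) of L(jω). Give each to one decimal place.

|j3.6| = 3.6
|j3.6 + 0.46| = √(3.6² + 0.46²) = 3.629
|j3.6 + 47| = √(3.6² + 47²) = 47.14
|L(j3.6)| = 0.97 × 3.6 / (3.629 × 47.14) = 0.020412
20 log₁₀(0.020412) = -33.80 dB
∠(j3.6) = 90.00°
∠(j3.6 + 0.46) = arctan(3.6/0.46) = 82.72°
∠(j3.6 + 47) = arctan(3.6/47) = 4.38°
∠L(j3.6) = 90.00° − (82.72° + 4.38°) = 2.90°

|L| = -33.8 dB, ∠L = 2.9°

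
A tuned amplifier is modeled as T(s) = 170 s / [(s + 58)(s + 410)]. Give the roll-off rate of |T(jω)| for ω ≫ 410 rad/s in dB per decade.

With 1 zero and 2 poles, the high-frequency asymptotic slope is 20 × (1 − 2) = -20 dB/decade.

-20 dB/decade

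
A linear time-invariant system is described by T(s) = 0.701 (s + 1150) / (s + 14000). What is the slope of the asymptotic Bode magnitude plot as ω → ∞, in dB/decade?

0 dB/decade

With 1 zero and 1 pole, the high-frequency asymptotic slope is 20 × (1 − 1) = 0 dB/decade.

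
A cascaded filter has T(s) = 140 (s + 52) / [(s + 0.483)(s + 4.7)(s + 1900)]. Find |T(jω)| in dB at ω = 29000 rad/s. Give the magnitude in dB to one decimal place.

-135.6 dB

|j29000 + 52| = √(29000² + 52²) = 2.9e+04
|j29000 + 0.483| = √(29000² + 0.483²) = 2.9e+04
|j29000 + 4.7| = √(29000² + 4.7²) = 2.9e+04
|j29000 + 1900| = √(29000² + 1900²) = 2.906e+04
|T(j29000)| = 140 × 2.9e+04 / (2.9e+04 × 2.9e+04 × 2.906e+04) = 1.6611e-07
20 log₁₀(1.6611e-07) = -135.59 dB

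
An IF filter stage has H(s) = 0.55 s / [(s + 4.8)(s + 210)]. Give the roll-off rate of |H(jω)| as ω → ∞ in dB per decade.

-20 dB/decade

With 1 zero and 2 poles, the high-frequency asymptotic slope is 20 × (1 − 2) = -20 dB/decade.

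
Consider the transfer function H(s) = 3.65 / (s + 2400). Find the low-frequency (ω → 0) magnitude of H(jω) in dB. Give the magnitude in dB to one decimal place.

H(0) = 3.65 / 2400 = 0.0015208
20 log₁₀(0.0015208) = -56.36 dB

-56.4 dB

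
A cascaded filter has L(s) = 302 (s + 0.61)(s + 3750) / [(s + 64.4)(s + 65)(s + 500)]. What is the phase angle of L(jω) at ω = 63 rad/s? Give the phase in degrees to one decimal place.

-5.2 deg

∠(j63 + 0.61) = arctan(63/0.61) = 89.45°
∠(j63 + 3750) = arctan(63/3750) = 0.96°
∠(j63 + 64.4) = arctan(63/64.4) = 44.37°
∠(j63 + 65) = arctan(63/65) = 44.10°
∠(j63 + 500) = arctan(63/500) = 7.18°
∠L(j63) = 89.45° + 0.96° − (44.37° + 44.10° + 7.18°) = -5.25°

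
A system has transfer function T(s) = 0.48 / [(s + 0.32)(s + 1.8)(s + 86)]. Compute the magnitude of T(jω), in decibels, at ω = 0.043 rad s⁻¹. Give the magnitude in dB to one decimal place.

-40.4 dB

|j0.043 + 0.32| = √(0.043² + 0.32²) = 0.3229
|j0.043 + 1.8| = √(0.043² + 1.8²) = 1.801
|j0.043 + 86| = √(0.043² + 86²) = 86
|T(j0.043)| = 0.48 / (0.3229 × 1.801 × 86) = 0.0096009
20 log₁₀(0.0096009) = -40.35 dB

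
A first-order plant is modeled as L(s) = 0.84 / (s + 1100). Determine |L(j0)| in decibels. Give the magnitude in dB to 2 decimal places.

L(0) = 0.84 / 1100 = 0.00076364
20 log₁₀(0.00076364) = -62.342 dB

-62.34 dB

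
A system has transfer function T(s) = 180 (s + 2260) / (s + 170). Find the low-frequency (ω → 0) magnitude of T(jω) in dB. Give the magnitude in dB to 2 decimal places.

67.58 dB

T(0) = 180 × 2260 / 170 = 2392.9
20 log₁₀(2392.9) = 67.579 dB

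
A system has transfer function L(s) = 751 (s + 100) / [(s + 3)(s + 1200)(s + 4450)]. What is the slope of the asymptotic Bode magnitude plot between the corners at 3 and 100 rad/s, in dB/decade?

In this band the factors already past their corner are: pole at 3; net slope = -20 dB/decade.

-20 dB/decade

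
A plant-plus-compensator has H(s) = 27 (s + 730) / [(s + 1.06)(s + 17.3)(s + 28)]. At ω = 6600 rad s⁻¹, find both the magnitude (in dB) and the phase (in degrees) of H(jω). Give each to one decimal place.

|j6600 + 730| = √(6600² + 730²) = 6640
|j6600 + 1.06| = √(6600² + 1.06²) = 6600
|j6600 + 17.3| = √(6600² + 17.3²) = 6600
|j6600 + 28| = √(6600² + 28²) = 6600
|H(j6600)| = 27 × 6640 / (6600 × 6600 × 6600) = 6.2361e-07
20 log₁₀(6.2361e-07) = -124.10 dB
∠(j6600 + 730) = arctan(6600/730) = 83.69°
∠(j6600 + 1.06) = arctan(6600/1.06) = 89.99°
∠(j6600 + 17.3) = arctan(6600/17.3) = 89.85°
∠(j6600 + 28) = arctan(6600/28) = 89.76°
∠H(j6600) = 83.69° − (89.99° + 89.85° + 89.76°) = -185.91°

|H| = -124.1 dB, ∠H = -185.9°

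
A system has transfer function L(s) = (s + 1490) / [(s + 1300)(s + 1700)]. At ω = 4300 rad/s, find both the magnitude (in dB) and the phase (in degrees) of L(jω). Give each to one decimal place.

|j4300 + 1490| = √(4300² + 1490²) = 4551
|j4300 + 1300| = √(4300² + 1300²) = 4492
|j4300 + 1700| = √(4300² + 1700²) = 4624
|L(j4300)| = 1 × 4551 / (4492 × 4624) = 0.00021909
20 log₁₀(0.00021909) = -73.19 dB
∠(j4300 + 1490) = arctan(4300/1490) = 70.89°
∠(j4300 + 1300) = arctan(4300/1300) = 73.18°
∠(j4300 + 1700) = arctan(4300/1700) = 68.43°
∠L(j4300) = 70.89° − (73.18° + 68.43°) = -70.72°

|L| = -73.2 dB, ∠L = -70.7°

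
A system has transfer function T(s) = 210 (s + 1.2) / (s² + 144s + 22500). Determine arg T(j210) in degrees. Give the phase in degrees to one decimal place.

∠(j210 + 1.2) = arctan(210/1.2) = 89.67°
∠[(j210)² + 144(j210) + 22500] = ∠[-21600 + j30240] = 125.54°
∠T(j210) = 89.67° − 125.54° = -35.87°

-35.9°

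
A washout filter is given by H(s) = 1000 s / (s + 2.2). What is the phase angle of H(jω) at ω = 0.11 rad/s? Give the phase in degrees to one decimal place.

87.1°

∠(j0.11) = 90.00°
∠(j0.11 + 2.2) = arctan(0.11/2.2) = 2.86°
∠H(j0.11) = 90.00° − 2.86° = 87.14°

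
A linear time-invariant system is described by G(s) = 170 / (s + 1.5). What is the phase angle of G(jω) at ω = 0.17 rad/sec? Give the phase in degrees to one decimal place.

∠(j0.17 + 1.5) = arctan(0.17/1.5) = 6.47°
∠G(j0.17) = −6.47° = -6.47°

-6.5°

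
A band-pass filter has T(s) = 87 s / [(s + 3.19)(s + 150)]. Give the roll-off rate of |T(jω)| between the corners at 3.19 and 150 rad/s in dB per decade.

In this band the factors already past their corner are: 1 differentiator zero, pole at 3.19; net slope = 0 dB/decade.

0 dB/decade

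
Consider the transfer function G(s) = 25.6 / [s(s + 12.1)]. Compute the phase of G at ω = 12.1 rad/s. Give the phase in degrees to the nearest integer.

∠(j12.1 + 12.1) = arctan(12.1/12.1) = 45.00°
∠(j12.1) = 90.00°
∠G(j12.1) = − (45.00° + 90.00°) = -135.00°

-135°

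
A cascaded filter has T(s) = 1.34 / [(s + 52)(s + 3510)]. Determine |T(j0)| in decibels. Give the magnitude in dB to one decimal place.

T(0) = 1.34 / (52 × 3510) = 7.3417e-06
20 log₁₀(7.3417e-06) = -102.68 dB

-102.7 dB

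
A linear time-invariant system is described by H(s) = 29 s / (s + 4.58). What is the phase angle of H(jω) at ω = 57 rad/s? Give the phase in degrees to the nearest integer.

∠(j57) = 90.00°
∠(j57 + 4.58) = arctan(57/4.58) = 85.41°
∠H(j57) = 90.00° − 85.41° = 4.59°

5 deg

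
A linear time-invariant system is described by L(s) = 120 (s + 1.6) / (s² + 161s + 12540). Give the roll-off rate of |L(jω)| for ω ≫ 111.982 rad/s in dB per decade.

-20 dB/decade

With 1 zero and 2 poles, the high-frequency asymptotic slope is 20 × (1 − 2) = -20 dB/decade.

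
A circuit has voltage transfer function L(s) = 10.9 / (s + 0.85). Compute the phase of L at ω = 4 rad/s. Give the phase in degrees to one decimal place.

∠(j4 + 0.85) = arctan(4/0.85) = 78.00°
∠L(j4) = −78.00° = -78.00°

-78.0°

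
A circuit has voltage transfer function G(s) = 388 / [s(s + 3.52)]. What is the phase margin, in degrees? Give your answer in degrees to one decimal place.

10.2°

Gain crossover: |G(jω)| = 1 at ω ≈ 19.5 rad s⁻¹.
∠G(j19.5) = −90° − arctan(19.5/3.52) ≈ -169.79°
PM = 180° + (-169.79°) = 10.21°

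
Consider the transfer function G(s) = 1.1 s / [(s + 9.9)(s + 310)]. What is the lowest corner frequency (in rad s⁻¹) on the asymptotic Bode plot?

9.9 rad s⁻¹

Break frequencies occur at each pole and zero magnitude: 9.9 rad s⁻¹, 310 rad s⁻¹.
The lowest is 9.9 rad s⁻¹.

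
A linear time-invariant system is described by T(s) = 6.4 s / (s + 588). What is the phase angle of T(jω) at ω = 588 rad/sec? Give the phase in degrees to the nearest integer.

∠(j588) = 90.00°
∠(j588 + 588) = arctan(588/588) = 45.00°
∠T(j588) = 90.00° − 45.00° = 45.00°

45°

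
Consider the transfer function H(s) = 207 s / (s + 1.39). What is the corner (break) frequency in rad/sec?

The single real pole at s = −1.39 gives a corner at ω = 1.39 rad/sec.

1.39 rad/sec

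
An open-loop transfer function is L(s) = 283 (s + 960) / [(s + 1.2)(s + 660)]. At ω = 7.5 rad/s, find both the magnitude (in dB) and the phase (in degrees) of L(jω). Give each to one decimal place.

|j7.5 + 960| = √(7.5² + 960²) = 960
|j7.5 + 1.2| = √(7.5² + 1.2²) = 7.595
|j7.5 + 660| = √(7.5² + 660²) = 660
|L(j7.5)| = 283 × 960 / (7.595 × 660) = 54.194
20 log₁₀(54.194) = 34.68 dB
∠(j7.5 + 960) = arctan(7.5/960) = 0.45°
∠(j7.5 + 1.2) = arctan(7.5/1.2) = 80.91°
∠(j7.5 + 660) = arctan(7.5/660) = 0.65°
∠L(j7.5) = 0.45° − (80.91° + 0.65°) = -81.11°

|L| = 34.7 dB, ∠L = -81.1°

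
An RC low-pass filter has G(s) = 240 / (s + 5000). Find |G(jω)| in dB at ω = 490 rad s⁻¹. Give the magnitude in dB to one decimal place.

|j490 + 5000| = √(490² + 5000²) = 5024
|G(j490)| = 240 / 5024 = 0.047771
20 log₁₀(0.047771) = -26.42 dB

-26.4 dB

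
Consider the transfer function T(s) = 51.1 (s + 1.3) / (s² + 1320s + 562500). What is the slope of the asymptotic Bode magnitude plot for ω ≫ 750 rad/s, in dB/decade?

With 1 zero and 2 poles, the high-frequency asymptotic slope is 20 × (1 − 2) = -20 dB/decade.

-20 dB/decade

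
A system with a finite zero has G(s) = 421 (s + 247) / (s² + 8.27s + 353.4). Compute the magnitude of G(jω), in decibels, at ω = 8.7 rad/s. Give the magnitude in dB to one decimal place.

51.2 dB

|j8.7 + 247| = √(8.7² + 247²) = 247.2
|(j8.7)² + 8.27(j8.7) + 353.4| = |277.71 + j71.949| = 286.9
|G(j8.7)| = 421 × 247.2 / 286.9 = 362.7
20 log₁₀(362.7) = 51.19 dB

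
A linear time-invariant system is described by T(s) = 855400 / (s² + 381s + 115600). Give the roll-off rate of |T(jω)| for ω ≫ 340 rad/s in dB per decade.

-40 dB/decade

With 0 zeros and 2 poles, the high-frequency asymptotic slope is 20 × (0 − 2) = -40 dB/decade.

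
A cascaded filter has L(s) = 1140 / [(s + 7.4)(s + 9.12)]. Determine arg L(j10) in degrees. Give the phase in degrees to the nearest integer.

∠(j10 + 7.4) = arctan(10/7.4) = 53.50°
∠(j10 + 9.12) = arctan(10/9.12) = 47.64°
∠L(j10) = − (53.50° + 47.64°) = -101.13°

-101 deg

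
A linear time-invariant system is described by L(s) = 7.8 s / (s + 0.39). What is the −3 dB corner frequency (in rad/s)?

0.39 rad/s

For a single-pole high-pass, the −3 dB point is at the pole: ω = 0.39 rad/s.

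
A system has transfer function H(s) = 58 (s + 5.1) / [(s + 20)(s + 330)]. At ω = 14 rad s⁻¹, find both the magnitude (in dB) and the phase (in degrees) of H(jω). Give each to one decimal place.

|H| = -19.4 dB, ∠H = 32.6 deg

|j14 + 5.1| = √(14² + 5.1²) = 14.9
|j14 + 20| = √(14² + 20²) = 24.41
|j14 + 330| = √(14² + 330²) = 330.3
|H(j14)| = 58 × 14.9 / (24.41 × 330.3) = 0.10717
20 log₁₀(0.10717) = -19.40 dB
∠(j14 + 5.1) = arctan(14/5.1) = 69.98°
∠(j14 + 20) = arctan(14/20) = 34.99°
∠(j14 + 330) = arctan(14/330) = 2.43°
∠H(j14) = 69.98° − (34.99° + 2.43°) = 32.56°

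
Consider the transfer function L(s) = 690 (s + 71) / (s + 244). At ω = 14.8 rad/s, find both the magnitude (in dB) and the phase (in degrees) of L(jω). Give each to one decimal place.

|j14.8 + 71| = √(14.8² + 71²) = 72.53
|j14.8 + 244| = √(14.8² + 244²) = 244.4
|L(j14.8)| = 690 × 72.53 / 244.4 = 204.72
20 log₁₀(204.72) = 46.22 dB
∠(j14.8 + 71) = arctan(14.8/71) = 11.77°
∠(j14.8 + 244) = arctan(14.8/244) = 3.47°
∠L(j14.8) = 11.77° − 3.47° = 8.30°

|L| = 46.2 dB, ∠L = 8.3 deg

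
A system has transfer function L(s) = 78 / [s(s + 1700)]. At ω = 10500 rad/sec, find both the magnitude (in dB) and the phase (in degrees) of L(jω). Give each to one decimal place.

|L| = -123.1 dB, ∠L = -170.8°

|j10500 + 1700| = √(10500² + 1700²) = 1.064e+04
|j10500| = 1.05e+04
|L(j10500)| = 78 / (1.064e+04 × 1.05e+04) = 6.9839e-07
20 log₁₀(6.9839e-07) = -123.12 dB
∠(j10500 + 1700) = arctan(10500/1700) = 80.80°
∠(j10500) = 90.00°
∠L(j10500) = − (80.80° + 90.00°) = -170.80°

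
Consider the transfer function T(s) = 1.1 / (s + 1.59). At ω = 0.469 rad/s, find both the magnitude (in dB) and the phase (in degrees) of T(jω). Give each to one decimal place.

|j0.469 + 1.59| = √(0.469² + 1.59²) = 1.658
|T(j0.469)| = 1.1 / 1.658 = 0.66356
20 log₁₀(0.66356) = -3.56 dB
∠(j0.469 + 1.59) = arctan(0.469/1.59) = 16.43°
∠T(j0.469) = −16.43° = -16.43°

|T| = -3.6 dB, ∠T = -16.4°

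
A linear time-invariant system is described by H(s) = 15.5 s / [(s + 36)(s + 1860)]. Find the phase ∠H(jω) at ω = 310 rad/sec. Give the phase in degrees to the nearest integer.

-3°

∠(j310) = 90.00°
∠(j310 + 36) = arctan(310/36) = 83.38°
∠(j310 + 1860) = arctan(310/1860) = 9.46°
∠H(j310) = 90.00° − (83.38° + 9.46°) = -2.84°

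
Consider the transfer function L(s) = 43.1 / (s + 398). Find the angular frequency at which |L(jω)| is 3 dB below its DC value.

398 rad/sec

For a single-pole low-pass, the −3 dB point is at the pole: ω = 398 rad/sec.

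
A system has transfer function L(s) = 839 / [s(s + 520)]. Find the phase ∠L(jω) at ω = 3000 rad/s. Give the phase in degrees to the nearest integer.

∠(j3000 + 520) = arctan(3000/520) = 80.17°
∠(j3000) = 90.00°
∠L(j3000) = − (80.17° + 90.00°) = -170.17°

-170 deg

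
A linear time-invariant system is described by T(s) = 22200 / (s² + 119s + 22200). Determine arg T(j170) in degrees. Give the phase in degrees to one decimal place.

-108.3°

∠[(j170)² + 119(j170) + 22200] = ∠[-6700 + j20230] = 108.32°
∠T(j170) = −108.32° = -108.32°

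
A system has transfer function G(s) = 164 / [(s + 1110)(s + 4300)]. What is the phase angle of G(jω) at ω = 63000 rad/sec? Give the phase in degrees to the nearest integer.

-175°

∠(j63000 + 1110) = arctan(63000/1110) = 88.99°
∠(j63000 + 4300) = arctan(63000/4300) = 86.10°
∠G(j63000) = − (88.99° + 86.10°) = -175.09°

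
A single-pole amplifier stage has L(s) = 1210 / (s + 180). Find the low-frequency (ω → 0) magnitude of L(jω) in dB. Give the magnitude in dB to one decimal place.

L(0) = 1210 / 180 = 6.7222
20 log₁₀(6.7222) = 16.55 dB

16.6 dB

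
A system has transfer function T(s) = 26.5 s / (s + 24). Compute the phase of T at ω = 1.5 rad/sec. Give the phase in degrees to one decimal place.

∠(j1.5) = 90.00°
∠(j1.5 + 24) = arctan(1.5/24) = 3.58°
∠T(j1.5) = 90.00° − 3.58° = 86.42°

86.4 deg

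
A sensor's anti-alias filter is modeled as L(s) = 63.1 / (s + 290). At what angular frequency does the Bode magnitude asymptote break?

290 rad/s

The single real pole at s = −290 gives a corner at ω = 290 rad/s.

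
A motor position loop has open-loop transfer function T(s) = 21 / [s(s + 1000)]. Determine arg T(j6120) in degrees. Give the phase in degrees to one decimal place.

∠(j6120 + 1000) = arctan(6120/1000) = 80.72°
∠(j6120) = 90.00°
∠T(j6120) = − (80.72° + 90.00°) = -170.72°

-170.7 deg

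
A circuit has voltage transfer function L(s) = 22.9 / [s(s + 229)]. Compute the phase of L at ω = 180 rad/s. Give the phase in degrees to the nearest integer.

∠(j180 + 229) = arctan(180/229) = 38.17°
∠(j180) = 90.00°
∠L(j180) = − (38.17° + 90.00°) = -128.17°

-128°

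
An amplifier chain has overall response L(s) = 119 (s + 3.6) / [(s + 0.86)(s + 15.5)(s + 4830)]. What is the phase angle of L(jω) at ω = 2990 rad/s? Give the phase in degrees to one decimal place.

∠(j2990 + 3.6) = arctan(2990/3.6) = 89.93°
∠(j2990 + 0.86) = arctan(2990/0.86) = 89.98°
∠(j2990 + 15.5) = arctan(2990/15.5) = 89.70°
∠(j2990 + 4830) = arctan(2990/4830) = 31.76°
∠L(j2990) = 89.93° − (89.98° + 89.70° + 31.76°) = -121.51°

-121.5°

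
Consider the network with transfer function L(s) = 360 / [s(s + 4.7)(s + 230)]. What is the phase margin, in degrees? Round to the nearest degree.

Gain crossover: |L(jω)| = 1 at ω ≈ 0.332 rad/s.
∠L(j0.332) = −90° − arctan(0.332/4.7) − arctan(0.332/230) ≈ -94.13°
PM = 180° + (-94.13°) = 85.87°

86°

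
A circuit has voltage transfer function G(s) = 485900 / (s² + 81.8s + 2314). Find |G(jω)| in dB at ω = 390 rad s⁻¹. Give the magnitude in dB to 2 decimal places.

10.03 dB

|(j390)² + 81.8(j390) + 2314| = |-1.4979e+05 + j31902| = 1.531e+05
|G(j390)| = 485900 / 1.531e+05 = 3.1728
20 log₁₀(3.1728) = 10.029 dB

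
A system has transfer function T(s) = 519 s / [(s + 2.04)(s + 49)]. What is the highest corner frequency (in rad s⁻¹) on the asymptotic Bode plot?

Break frequencies occur at each pole and zero magnitude: 2.04 rad s⁻¹, 49 rad s⁻¹.
The highest is 49 rad s⁻¹.

49 rad s⁻¹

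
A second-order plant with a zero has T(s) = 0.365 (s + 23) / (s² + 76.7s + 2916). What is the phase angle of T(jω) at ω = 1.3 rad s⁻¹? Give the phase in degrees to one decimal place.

∠(j1.3 + 23) = arctan(1.3/23) = 3.24°
∠[(j1.3)² + 76.7(j1.3) + 2916] = ∠[2914.3 + j99.71] = 1.96°
∠T(j1.3) = 3.24° − 1.96° = 1.28°

1.3°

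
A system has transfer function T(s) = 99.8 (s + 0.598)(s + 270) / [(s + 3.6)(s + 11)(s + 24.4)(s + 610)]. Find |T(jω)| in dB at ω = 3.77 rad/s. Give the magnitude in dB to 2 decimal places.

-18.96 dB

|j3.77 + 0.598| = √(3.77² + 0.598²) = 3.817
|j3.77 + 270| = √(3.77² + 270²) = 270
|j3.77 + 3.6| = √(3.77² + 3.6²) = 5.213
|j3.77 + 11| = √(3.77² + 11²) = 11.63
|j3.77 + 24.4| = √(3.77² + 24.4²) = 24.69
|j3.77 + 610| = √(3.77² + 610²) = 610
|T(j3.77)| = 99.8 × 3.817 × 270 / (5.213 × 11.63 × 24.69 × 610) = 0.11268
20 log₁₀(0.11268) = -18.963 dB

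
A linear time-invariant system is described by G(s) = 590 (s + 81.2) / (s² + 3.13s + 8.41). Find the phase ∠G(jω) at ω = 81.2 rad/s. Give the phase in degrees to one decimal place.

∠(j81.2 + 81.2) = arctan(81.2/81.2) = 45.00°
∠[(j81.2)² + 3.13(j81.2) + 8.41] = ∠[-6585 + j254.16] = 177.79°
∠G(j81.2) = 45.00° − 177.79° = -132.79°

-132.8°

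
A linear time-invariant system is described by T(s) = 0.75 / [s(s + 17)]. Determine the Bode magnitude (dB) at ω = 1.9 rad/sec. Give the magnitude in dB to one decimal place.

-32.7 dB

|j1.9 + 17| = √(1.9² + 17²) = 17.11
|j1.9| = 1.9
|T(j1.9)| = 0.75 / (17.11 × 1.9) = 0.023076
20 log₁₀(0.023076) = -32.74 dB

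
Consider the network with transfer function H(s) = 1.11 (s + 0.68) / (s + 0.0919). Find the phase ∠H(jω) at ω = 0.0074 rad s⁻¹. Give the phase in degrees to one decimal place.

∠(j0.0074 + 0.68) = arctan(0.0074/0.68) = 0.62°
∠(j0.0074 + 0.0919) = arctan(0.0074/0.0919) = 4.60°
∠H(j0.0074) = 0.62° − 4.60° = -3.98°

-4.0 deg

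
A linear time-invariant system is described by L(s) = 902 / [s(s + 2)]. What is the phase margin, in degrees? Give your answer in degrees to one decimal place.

3.8°

Gain crossover: |L(jω)| = 1 at ω ≈ 30 rad/s.
∠L(j30) = −90° − arctan(30/2) ≈ -176.19°
PM = 180° + (-176.19°) = 3.81°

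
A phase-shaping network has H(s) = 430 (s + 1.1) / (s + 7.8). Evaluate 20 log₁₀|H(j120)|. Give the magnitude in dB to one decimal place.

|j120 + 1.1| = √(120² + 1.1²) = 120
|j120 + 7.8| = √(120² + 7.8²) = 120.3
|H(j120)| = 430 × 120 / 120.3 = 429.11
20 log₁₀(429.11) = 52.65 dB

52.7 dB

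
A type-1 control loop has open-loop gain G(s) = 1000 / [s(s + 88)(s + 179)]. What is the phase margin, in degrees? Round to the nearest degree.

Gain crossover: |G(jω)| = 1 at ω ≈ 0.0635 rad/sec.
∠G(j0.0635) = −90° − arctan(0.0635/88) − arctan(0.0635/179) ≈ -90.06°
PM = 180° + (-90.06°) = 89.94°

90°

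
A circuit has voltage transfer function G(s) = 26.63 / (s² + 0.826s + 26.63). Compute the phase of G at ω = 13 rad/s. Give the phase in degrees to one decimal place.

∠[(j13)² + 0.826(j13) + 26.63] = ∠[-142.37 + j10.738] = 175.69°
∠G(j13) = −175.69° = -175.69°

-175.7°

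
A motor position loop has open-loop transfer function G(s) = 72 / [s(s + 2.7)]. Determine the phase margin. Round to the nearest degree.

18°

Gain crossover: |G(jω)| = 1 at ω ≈ 8.27 rad/s.
∠G(j8.27) = −90° − arctan(8.27/2.7) ≈ -161.93°
PM = 180° + (-161.93°) = 18.07°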